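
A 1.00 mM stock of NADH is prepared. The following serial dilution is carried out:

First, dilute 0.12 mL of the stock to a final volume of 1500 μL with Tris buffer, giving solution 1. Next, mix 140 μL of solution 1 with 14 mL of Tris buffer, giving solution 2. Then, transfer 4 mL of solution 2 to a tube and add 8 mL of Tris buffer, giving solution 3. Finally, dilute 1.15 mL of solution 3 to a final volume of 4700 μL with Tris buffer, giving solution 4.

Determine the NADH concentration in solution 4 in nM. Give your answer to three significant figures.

Step 1: 0.12 mL brought to 1500 μL → factor 1.5/0.12 = 12.5
Step 2: 140 μL + 14 mL = 14140 μL total → factor 14140/140 = 101
Step 3: 4 mL + 8 mL = 12 mL total → factor 12/4 = 3
Step 4: 1.15 mL brought to 4700 μL → factor 4.7/1.15 = 4.087
Overall dilution factor = 12.5 × 101 × 3 × 4.087 = 15479
Final = 1.00 mM / 15479 = 6.460 × 10^-5 mM = 64.6 nM

64.6 nM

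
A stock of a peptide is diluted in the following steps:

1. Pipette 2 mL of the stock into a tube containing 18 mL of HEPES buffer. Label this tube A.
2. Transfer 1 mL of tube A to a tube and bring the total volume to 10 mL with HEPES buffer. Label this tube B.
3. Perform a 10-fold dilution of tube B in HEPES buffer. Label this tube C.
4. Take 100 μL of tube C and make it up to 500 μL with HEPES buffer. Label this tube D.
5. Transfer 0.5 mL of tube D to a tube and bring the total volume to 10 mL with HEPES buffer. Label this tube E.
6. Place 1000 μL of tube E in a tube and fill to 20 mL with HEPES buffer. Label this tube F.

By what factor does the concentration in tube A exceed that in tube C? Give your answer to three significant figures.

Step 1: 2 mL + 18 mL = 20 mL total → factor 20/2 = 10
Step 2: 1 mL brought to 10 mL → factor 10/1 = 10
Step 3: 10-fold → factor 10
Dilution factor to tube A = 10; to tube C = 1000
[tube A]/[tube C] = (factor to tube C)/(factor to tube A) = 1000/10 = 100

100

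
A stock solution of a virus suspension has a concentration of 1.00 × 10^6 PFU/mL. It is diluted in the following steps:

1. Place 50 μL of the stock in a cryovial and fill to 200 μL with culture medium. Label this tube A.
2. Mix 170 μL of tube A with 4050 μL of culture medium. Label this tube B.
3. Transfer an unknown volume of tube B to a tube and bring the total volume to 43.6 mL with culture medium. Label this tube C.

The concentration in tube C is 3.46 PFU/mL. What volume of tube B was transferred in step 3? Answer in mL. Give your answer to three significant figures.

Step 1: 50 μL brought to 200 μL → factor 200/50 = 4
Step 2: 170 μL + 4050 μL = 4220 μL total → factor 4220/170 = 24.824
Step 3: v brought to 43.6 mL → factor = 43.6 mL/v
Product of known-step factors = 99.294
Overall factor = 1.00 × 10^6 PFU/mL / (3.46 PFU/mL) = 2.8902 × 10^5
Step-3 factor = 2.8902 × 10^5 / 99.294 = 2910.7
v = 43.6 mL / 2910.7 = 0.0150 mL

0.0150 mL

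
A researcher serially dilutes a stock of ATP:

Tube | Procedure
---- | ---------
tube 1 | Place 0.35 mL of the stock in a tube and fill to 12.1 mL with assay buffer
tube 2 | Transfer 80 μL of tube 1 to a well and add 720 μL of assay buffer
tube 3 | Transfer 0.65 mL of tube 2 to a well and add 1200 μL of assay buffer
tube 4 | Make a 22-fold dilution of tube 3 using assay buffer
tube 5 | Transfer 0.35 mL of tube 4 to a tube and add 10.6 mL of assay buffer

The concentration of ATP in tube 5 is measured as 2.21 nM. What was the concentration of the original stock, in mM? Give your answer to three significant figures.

Step 1: 0.35 mL brought to 12.1 mL → factor 12.1/0.35 = 34.571
Step 2: 80 μL + 720 μL = 800 μL total → factor 800/80 = 10
Step 3: 0.65 mL + 1200 μL = 1.85 mL total → factor 1.85/0.65 = 2.8462
Step 4: 22-fold → factor 22
Step 5: 0.35 mL + 10.6 mL = 10.95 mL total → factor 10.95/0.35 = 31.286
Overall dilution factor = 34.571 × 10 × 2.8462 × 22 × 31.286 = 6.7724 × 10^5
Stock = 2.21 nM × 6.7724 × 10^5 = 1.497 × 10^6 nM = 1.50 mM

1.50 mM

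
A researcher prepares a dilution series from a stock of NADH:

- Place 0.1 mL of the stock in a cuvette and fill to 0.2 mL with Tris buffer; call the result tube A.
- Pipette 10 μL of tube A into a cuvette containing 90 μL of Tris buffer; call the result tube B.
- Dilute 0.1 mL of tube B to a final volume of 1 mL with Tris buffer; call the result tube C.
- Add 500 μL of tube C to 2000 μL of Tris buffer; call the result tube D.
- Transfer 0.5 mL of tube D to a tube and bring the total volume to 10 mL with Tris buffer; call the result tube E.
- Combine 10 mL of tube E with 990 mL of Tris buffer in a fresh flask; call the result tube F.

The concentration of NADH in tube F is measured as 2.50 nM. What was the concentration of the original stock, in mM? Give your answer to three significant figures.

5.00 mM

Step 1: 0.1 mL brought to 0.2 mL → factor 0.2/0.1 = 2
Step 2: 10 μL + 90 μL = 100 μL total → factor 100/10 = 10
Step 3: 0.1 mL brought to 1 mL → factor 1/0.1 = 10
Step 4: 500 μL + 2000 μL = 2500 μL total → factor 2500/500 = 5
Step 5: 0.5 mL brought to 10 mL → factor 10/0.5 = 20
Step 6: 10 mL + 990 mL = 1000 mL total → factor 1000/10 = 100
Overall dilution factor = 2 × 10 × 10 × 5 × 20 × 100 = 2 × 10^6
Stock = 2.50 nM × 2 × 10^6 = 5.000 × 10^6 nM = 5.00 mM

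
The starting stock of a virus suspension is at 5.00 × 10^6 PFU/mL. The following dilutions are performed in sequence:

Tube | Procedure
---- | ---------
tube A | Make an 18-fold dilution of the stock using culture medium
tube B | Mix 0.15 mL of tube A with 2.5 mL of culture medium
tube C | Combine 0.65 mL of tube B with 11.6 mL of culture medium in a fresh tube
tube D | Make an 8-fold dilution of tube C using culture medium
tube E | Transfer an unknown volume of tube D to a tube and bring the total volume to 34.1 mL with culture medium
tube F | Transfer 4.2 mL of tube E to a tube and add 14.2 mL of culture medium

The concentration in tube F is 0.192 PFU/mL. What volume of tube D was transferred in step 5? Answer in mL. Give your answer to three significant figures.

0.275 mL

Step 1: 18-fold → factor 18
Step 2: 0.15 mL + 2.5 mL = 2.65 mL total → factor 2.65/0.15 = 17.667
Step 3: 0.65 mL + 11.6 mL = 12.25 mL total → factor 12.25/0.65 = 18.846
Step 4: 8-fold → factor 8
Step 5: v brought to 34.1 mL → factor = 34.1 mL/v
Step 6: 4.2 mL + 14.2 mL = 18.4 mL total → factor 18.4/4.2 = 4.381
Product of known-step factors = 2.1004 × 10^5
Overall factor = 5.00 × 10^6 PFU/mL / (0.192 PFU/mL) = 2.6042 × 10^7
Step-5 factor = 2.6042 × 10^7 / 2.1004 × 10^5 = 123.98
v = 34.1 mL / 123.98 = 0.275 mL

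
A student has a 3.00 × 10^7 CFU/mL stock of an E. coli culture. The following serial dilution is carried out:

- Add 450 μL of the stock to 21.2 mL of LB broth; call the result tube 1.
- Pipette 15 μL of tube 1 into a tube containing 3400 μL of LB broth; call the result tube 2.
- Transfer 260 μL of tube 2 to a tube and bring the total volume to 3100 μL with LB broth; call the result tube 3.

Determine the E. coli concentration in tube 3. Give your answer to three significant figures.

230 CFU/mL

Step 1: 450 μL + 21.2 mL = 21650 μL total → factor 21650/450 = 48.111
Step 2: 15 μL + 3400 μL = 3415 μL total → factor 3415/15 = 227.67
Step 3: 260 μL brought to 3100 μL → factor 3100/260 = 11.923
Overall dilution factor = 48.111 × 227.67 × 11.923 = 1.306 × 10^5
Final = 3.00 × 10^7 CFU/mL / 1.306 × 10^5 = 230 CFU/mL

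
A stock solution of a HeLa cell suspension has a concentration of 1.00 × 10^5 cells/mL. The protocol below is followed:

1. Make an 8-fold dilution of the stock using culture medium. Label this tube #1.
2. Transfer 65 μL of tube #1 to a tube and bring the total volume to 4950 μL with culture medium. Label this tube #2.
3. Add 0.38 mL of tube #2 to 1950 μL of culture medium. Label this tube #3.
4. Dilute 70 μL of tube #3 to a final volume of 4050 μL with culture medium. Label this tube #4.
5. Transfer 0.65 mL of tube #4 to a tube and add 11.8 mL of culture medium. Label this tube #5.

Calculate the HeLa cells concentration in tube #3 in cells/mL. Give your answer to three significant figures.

Step 1: 8-fold → factor 8
Step 2: 65 μL brought to 4950 μL → factor 4950/65 = 76.154
Step 3: 0.38 mL + 1950 μL = 2.33 mL total → factor 2.33/0.38 = 6.1316
Dilution factor through tube #3 = 8 × 76.154 × 6.1316 = 3735.5
[tube #3] = 1.00 × 10^5 cells/mL / 3735.5 = 26.8 cells/mL

26.8 cells/mL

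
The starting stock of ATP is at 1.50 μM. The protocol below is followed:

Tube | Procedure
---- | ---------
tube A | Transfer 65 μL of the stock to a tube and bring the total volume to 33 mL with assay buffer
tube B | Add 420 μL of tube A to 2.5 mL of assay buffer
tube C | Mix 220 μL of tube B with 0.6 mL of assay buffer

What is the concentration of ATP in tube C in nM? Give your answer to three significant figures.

Step 1: 65 μL brought to 33 mL → factor 33000/65 = 507.69
Step 2: 420 μL + 2.5 mL = 2920 μL total → factor 2920/420 = 6.9524
Step 3: 220 μL + 0.6 mL = 820 μL total → factor 820/220 = 3.7273
Overall dilution factor = 507.69 × 6.9524 × 3.7273 = 13156
Final = 1.50 μM / 13156 = 0.0001140 μM = 0.114 nM

0.114 nM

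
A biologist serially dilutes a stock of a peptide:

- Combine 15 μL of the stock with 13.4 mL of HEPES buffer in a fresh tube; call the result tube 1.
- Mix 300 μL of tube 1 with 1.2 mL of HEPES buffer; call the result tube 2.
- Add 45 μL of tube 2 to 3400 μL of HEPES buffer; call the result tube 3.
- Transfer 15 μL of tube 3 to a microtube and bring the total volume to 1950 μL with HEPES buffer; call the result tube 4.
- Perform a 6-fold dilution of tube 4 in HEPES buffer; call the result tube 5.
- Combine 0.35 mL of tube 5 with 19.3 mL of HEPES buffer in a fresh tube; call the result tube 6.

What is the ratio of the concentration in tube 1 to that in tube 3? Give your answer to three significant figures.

383

Step 1: 15 μL + 13.4 mL = 13415 μL total → factor 13415/15 = 894.33
Step 2: 300 μL + 1.2 mL = 1500 μL total → factor 1500/300 = 5
Step 3: 45 μL + 3400 μL = 3445 μL total → factor 3445/45 = 76.556
Dilution factor to tube 1 = 894.33; to tube 3 = 3.4233 × 10^5
[tube 1]/[tube 3] = (factor to tube 3)/(factor to tube 1) = 3.4233 × 10^5/894.33 = 383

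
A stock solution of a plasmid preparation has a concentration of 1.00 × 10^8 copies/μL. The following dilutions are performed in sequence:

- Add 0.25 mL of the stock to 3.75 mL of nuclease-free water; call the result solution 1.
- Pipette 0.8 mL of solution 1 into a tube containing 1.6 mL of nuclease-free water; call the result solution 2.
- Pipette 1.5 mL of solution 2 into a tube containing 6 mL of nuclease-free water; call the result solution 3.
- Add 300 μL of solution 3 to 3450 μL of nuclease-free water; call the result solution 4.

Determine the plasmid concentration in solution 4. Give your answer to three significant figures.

Step 1: 0.25 mL + 3.75 mL = 4 mL total → factor 4/0.25 = 16
Step 2: 0.8 mL + 1.6 mL = 2.4 mL total → factor 2.4/0.8 = 3
Step 3: 1.5 mL + 6 mL = 7.5 mL total → factor 7.5/1.5 = 5
Step 4: 300 μL + 3450 μL = 3750 μL total → factor 3750/300 = 12.5
Overall dilution factor = 16 × 3 × 5 × 12.5 = 3000
Final = 1.00 × 10^8 copies/μL / 3000 = 3.33 × 10^4 copies/μL

3.33 × 10^4 copies/μL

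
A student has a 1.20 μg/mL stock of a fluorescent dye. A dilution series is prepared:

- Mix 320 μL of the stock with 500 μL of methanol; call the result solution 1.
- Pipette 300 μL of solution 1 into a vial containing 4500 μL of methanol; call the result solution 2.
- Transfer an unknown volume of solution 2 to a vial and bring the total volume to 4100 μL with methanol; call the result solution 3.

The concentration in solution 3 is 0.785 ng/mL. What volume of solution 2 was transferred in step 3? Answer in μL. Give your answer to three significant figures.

Step 1: 320 μL + 500 μL = 820 μL total → factor 820/320 = 2.5625
Step 2: 300 μL + 4500 μL = 4800 μL total → factor 4800/300 = 16
Step 3: v brought to 4100 μL → factor = 4100 μL/v
Product of known-step factors = 41
Overall factor = 1.20 μg/mL / (0.785 ng/mL) = 1528.7
Step-3 factor = 1528.7 / 41 = 37.284
v = 4100 μL / 37.284 = 110 μL

110 μL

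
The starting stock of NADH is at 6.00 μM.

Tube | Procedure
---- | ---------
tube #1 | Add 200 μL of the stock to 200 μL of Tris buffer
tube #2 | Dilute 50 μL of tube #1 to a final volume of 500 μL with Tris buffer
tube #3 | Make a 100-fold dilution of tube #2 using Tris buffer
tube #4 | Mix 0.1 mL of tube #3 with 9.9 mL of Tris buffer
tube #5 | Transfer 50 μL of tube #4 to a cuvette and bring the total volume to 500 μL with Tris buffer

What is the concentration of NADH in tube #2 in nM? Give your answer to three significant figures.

Step 1: 200 μL + 200 μL = 400 μL total → factor 400/200 = 2
Step 2: 50 μL brought to 500 μL → factor 500/50 = 10
Dilution factor through tube #2 = 2 × 10 = 20
[tube #2] = 6.00 μM / 20 = 0.3000 μM = 300 nM

300 nM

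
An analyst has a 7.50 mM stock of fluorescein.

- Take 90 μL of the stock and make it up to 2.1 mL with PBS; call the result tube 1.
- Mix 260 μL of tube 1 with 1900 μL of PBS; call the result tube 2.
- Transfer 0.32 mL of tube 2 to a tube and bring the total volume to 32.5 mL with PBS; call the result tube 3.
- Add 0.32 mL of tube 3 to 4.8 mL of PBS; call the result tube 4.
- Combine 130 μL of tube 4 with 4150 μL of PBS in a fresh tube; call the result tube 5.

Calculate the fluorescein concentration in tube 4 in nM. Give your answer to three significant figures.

Step 1: 90 μL brought to 2.1 mL → factor 2100/90 = 23.333
Step 2: 260 μL + 1900 μL = 2160 μL total → factor 2160/260 = 8.3077
Step 3: 0.32 mL brought to 32.5 mL → factor 32.5/0.32 = 101.56
Step 4: 0.32 mL + 4.8 mL = 5.12 mL total → factor 5.12/0.32 = 16
Dilution factor through tube 4 = 23.333 × 8.3077 × 101.56 × 16 = 3.15 × 10^5
[tube 4] = 7.50 mM / 3.15 × 10^5 = 2.381 × 10^-5 mM = 23.8 nM

23.8 nM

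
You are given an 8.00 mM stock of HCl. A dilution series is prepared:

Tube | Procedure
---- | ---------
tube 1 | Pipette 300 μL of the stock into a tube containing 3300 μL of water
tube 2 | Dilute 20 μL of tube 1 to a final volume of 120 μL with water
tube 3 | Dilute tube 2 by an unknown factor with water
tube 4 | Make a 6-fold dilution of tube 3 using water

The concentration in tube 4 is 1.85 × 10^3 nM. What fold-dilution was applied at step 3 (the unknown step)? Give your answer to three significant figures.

10.0-fold

Step 1: 300 μL + 3300 μL = 3600 μL total → factor 3600/300 = 12
Step 2: 20 μL brought to 120 μL → factor 120/20 = 6
Step 3: unknown factor x
Step 4: 6-fold → factor 6
Product of known-step factors = 432
Overall factor = 8.00 mM / (1.85 × 10^3 nM) = 4324.3
x = 4324.3 / 432 = 10.0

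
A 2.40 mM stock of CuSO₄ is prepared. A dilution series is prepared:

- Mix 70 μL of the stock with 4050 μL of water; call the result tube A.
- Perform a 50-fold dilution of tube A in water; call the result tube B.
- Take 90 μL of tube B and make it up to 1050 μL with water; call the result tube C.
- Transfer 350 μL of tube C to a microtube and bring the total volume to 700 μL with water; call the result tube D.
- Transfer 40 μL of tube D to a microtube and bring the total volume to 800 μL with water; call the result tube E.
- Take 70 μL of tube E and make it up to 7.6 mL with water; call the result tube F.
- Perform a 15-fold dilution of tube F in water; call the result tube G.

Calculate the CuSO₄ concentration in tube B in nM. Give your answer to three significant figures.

816 nM

Step 1: 70 μL + 4050 μL = 4120 μL total → factor 4120/70 = 58.857
Step 2: 50-fold → factor 50
Dilution factor through tube B = 58.857 × 50 = 2942.9
[tube B] = 2.40 mM / 2942.9 = 0.0008155 mM = 816 nM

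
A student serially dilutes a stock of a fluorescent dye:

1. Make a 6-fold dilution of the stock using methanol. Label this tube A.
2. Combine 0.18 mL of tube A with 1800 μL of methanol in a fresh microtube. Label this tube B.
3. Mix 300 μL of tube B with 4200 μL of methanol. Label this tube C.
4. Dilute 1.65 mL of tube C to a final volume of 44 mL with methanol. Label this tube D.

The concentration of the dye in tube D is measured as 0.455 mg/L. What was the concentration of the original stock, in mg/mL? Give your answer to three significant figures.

12.0 mg/mL

Step 1: 6-fold → factor 6
Step 2: 0.18 mL + 1800 μL = 1.98 mL total → factor 1.98/0.18 = 11
Step 3: 300 μL + 4200 μL = 4500 μL total → factor 4500/300 = 15
Step 4: 1.65 mL brought to 44 mL → factor 44/1.65 = 26.667
Overall dilution factor = 6 × 11 × 15 × 26.667 = 26400
Stock = 0.455 mg/L × 26400 = 1.201 × 10^4 mg/L = 12.0 mg/mL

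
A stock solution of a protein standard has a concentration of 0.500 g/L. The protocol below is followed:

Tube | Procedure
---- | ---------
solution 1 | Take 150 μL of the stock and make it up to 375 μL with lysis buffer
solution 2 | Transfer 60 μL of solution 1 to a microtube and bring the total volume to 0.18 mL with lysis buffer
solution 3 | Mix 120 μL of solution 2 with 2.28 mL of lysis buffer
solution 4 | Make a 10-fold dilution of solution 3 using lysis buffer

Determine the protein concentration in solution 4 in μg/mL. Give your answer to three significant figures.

Step 1: 150 μL brought to 375 μL → factor 375/150 = 2.5
Step 2: 60 μL brought to 0.18 mL → factor 180/60 = 3
Step 3: 120 μL + 2.28 mL = 2400 μL total → factor 2400/120 = 20
Step 4: 10-fold → factor 10
Overall dilution factor = 2.5 × 3 × 20 × 10 = 1500
Final = 0.500 g/L / 1500 = 0.0003333 g/L = 0.333 μg/mL

0.333 μg/mL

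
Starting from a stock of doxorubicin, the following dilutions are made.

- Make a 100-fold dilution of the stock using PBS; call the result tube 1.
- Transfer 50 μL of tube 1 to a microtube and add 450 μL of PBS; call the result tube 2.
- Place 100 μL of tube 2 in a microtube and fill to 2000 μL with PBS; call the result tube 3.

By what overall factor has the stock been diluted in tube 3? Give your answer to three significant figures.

2.00 × 10^4

Step 1: 100-fold → factor 100
Step 2: 50 μL + 450 μL = 500 μL total → factor 500/50 = 10
Step 3: 100 μL brought to 2000 μL → factor 2000/100 = 20
Overall dilution factor = 100 × 10 × 20 = 20000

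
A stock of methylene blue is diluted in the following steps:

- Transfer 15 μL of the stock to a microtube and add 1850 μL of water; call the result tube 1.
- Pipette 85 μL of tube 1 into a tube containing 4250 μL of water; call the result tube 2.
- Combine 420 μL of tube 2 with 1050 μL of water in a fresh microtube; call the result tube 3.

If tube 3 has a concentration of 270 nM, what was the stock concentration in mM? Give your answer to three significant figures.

Step 1: 15 μL + 1850 μL = 1865 μL total → factor 1865/15 = 124.33
Step 2: 85 μL + 4250 μL = 4335 μL total → factor 4335/85 = 51
Step 3: 420 μL + 1050 μL = 1470 μL total → factor 1470/420 = 3.5
Overall dilution factor = 124.33 × 51 × 3.5 = 22194
Stock = 270 nM × 22194 = 5.992 × 10^6 nM = 5.99 mM

5.99 mM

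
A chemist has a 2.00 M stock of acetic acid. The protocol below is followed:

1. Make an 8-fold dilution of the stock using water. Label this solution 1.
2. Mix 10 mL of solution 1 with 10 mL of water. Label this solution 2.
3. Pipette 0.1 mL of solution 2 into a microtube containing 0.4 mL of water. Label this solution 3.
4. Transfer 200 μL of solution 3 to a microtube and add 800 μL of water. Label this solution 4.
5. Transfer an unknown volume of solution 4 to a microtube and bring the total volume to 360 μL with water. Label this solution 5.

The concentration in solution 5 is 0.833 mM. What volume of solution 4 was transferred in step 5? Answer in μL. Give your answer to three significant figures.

Step 1: 8-fold → factor 8
Step 2: 10 mL + 10 mL = 20 mL total → factor 20/10 = 2
Step 3: 0.1 mL + 0.4 mL = 0.5 mL total → factor 0.5/0.1 = 5
Step 4: 200 μL + 800 μL = 1000 μL total → factor 1000/200 = 5
Step 5: v brought to 360 μL → factor = 360 μL/v
Product of known-step factors = 400
Overall factor = 2.00 M / (0.833 mM) = 2401
Step-5 factor = 2401 / 400 = 6.0024
v = 360 μL / 6.0024 = 60.0 μL

60.0 μL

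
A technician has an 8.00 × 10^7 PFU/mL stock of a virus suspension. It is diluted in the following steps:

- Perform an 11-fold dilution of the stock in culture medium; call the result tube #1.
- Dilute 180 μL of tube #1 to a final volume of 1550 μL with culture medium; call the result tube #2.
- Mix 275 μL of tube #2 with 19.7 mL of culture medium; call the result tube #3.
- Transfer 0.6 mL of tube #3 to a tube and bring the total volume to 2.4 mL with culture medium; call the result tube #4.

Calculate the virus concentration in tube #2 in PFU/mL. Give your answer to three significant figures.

Step 1: 11-fold → factor 11
Step 2: 180 μL brought to 1550 μL → factor 1550/180 = 8.6111
Dilution factor through tube #2 = 11 × 8.6111 = 94.722
[tube #2] = 8.00 × 10^7 PFU/mL / 94.722 = 8.45 × 10^5 PFU/mL

8.45 × 10^5 PFU/mL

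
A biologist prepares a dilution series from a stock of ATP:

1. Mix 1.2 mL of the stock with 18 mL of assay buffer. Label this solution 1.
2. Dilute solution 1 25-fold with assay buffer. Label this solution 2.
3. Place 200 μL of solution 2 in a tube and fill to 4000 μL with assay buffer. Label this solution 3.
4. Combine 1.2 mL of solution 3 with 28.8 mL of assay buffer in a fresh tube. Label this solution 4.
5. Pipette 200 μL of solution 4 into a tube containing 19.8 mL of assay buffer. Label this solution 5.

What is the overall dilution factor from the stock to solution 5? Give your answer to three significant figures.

Step 1: 1.2 mL + 18 mL = 19.2 mL total → factor 19.2/1.2 = 16
Step 2: 25-fold → factor 25
Step 3: 200 μL brought to 4000 μL → factor 4000/200 = 20
Step 4: 1.2 mL + 28.8 mL = 30 mL total → factor 30/1.2 = 25
Step 5: 200 μL + 19.8 mL = 20000 μL total → factor 20000/200 = 100
Overall dilution factor = 16 × 25 × 20 × 25 × 100 = 2 × 10^7

2.00 × 10^7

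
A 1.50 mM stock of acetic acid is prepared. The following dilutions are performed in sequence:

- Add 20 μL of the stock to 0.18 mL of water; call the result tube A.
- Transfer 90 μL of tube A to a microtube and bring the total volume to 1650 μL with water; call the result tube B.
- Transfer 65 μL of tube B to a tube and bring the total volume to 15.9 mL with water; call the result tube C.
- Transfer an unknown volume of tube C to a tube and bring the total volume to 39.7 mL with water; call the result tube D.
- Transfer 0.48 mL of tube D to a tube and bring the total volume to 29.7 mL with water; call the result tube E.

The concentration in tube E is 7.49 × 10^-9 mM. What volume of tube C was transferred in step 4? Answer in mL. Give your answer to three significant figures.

Step 1: 20 μL + 0.18 mL = 200 μL total → factor 200/20 = 10
Step 2: 90 μL brought to 1650 μL → factor 1650/90 = 18.333
Step 3: 65 μL brought to 15.9 mL → factor 15900/65 = 244.62
Step 4: v brought to 39.7 mL → factor = 39.7 mL/v
Step 5: 0.48 mL brought to 29.7 mL → factor 29.7/0.48 = 61.875
Product of known-step factors = 2.7749 × 10^6
Overall factor = 1.50 mM / (7.49 × 10^-9 mM) = 2.0027 × 10^8
Step-4 factor = 2.0027 × 10^8 / 2.7749 × 10^6 = 72.172
v = 39.7 mL / 72.172 = 0.550 mL

0.550 mL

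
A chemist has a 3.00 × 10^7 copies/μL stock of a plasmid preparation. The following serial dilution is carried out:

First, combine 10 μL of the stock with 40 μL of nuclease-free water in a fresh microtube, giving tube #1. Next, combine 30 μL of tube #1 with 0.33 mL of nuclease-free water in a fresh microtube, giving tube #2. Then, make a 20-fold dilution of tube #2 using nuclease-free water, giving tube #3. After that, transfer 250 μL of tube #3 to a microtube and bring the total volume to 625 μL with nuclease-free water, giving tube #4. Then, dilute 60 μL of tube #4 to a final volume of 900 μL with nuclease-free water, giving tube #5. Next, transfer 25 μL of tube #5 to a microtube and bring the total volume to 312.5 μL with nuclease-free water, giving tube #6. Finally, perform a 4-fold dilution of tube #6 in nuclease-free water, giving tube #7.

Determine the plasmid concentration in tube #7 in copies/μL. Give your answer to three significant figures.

Step 1: 10 μL + 40 μL = 50 μL total → factor 50/10 = 5
Step 2: 30 μL + 0.33 mL = 360 μL total → factor 360/30 = 12
Step 3: 20-fold → factor 20
Step 4: 250 μL brought to 625 μL → factor 625/250 = 2.5
Step 5: 60 μL brought to 900 μL → factor 900/60 = 15
Step 6: 25 μL brought to 312.5 μL → factor 312.5/25 = 12.5
Step 7: 4-fold → factor 4
Overall dilution factor = 5 × 12 × 20 × 2.5 × 15 × 12.5 × 4 = 2.25 × 10^6
Final = 3.00 × 10^7 copies/μL / 2.25 × 10^6 = 13.3 copies/μL

13.3 copies/μL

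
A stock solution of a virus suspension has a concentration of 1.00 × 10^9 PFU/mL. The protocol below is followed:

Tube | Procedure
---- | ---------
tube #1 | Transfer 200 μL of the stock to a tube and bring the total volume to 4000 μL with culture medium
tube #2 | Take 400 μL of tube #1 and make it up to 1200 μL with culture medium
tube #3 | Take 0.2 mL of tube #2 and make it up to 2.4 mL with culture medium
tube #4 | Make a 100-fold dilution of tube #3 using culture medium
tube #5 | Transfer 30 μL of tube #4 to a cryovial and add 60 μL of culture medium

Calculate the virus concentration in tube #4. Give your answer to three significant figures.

Step 1: 200 μL brought to 4000 μL → factor 4000/200 = 20
Step 2: 400 μL brought to 1200 μL → factor 1200/400 = 3
Step 3: 0.2 mL brought to 2.4 mL → factor 2.4/0.2 = 12
Step 4: 100-fold → factor 100
Dilution factor through tube #4 = 20 × 3 × 12 × 100 = 72000
[tube #4] = 1.00 × 10^9 PFU/mL / 72000 = 1.39 × 10^4 PFU/mL

1.39 × 10^4 PFU/mL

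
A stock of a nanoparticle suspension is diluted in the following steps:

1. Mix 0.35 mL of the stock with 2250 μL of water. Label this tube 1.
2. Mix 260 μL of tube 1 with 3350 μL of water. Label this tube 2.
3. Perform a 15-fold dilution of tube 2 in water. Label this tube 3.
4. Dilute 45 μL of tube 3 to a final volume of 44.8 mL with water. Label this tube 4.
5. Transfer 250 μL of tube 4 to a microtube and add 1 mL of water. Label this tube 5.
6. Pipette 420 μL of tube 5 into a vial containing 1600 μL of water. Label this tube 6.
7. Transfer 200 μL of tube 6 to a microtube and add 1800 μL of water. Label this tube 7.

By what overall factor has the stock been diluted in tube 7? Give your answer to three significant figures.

Step 1: 0.35 mL + 2250 μL = 2.6 mL total → factor 2.6/0.35 = 7.4286
Step 2: 260 μL + 3350 μL = 3610 μL total → factor 3610/260 = 13.885
Step 3: 15-fold → factor 15
Step 4: 45 μL brought to 44.8 mL → factor 44800/45 = 995.56
Step 5: 250 μL + 1 mL = 1250 μL total → factor 1250/250 = 5
Step 6: 420 μL + 1600 μL = 2020 μL total → factor 2020/420 = 4.8095
Step 7: 200 μL + 1800 μL = 2000 μL total → factor 2000/200 = 10
Overall dilution factor = 7.4286 × 13.885 × 15 × 995.56 × 5 × 4.8095 × 10 = 3.704 × 10^8

3.70 × 10^8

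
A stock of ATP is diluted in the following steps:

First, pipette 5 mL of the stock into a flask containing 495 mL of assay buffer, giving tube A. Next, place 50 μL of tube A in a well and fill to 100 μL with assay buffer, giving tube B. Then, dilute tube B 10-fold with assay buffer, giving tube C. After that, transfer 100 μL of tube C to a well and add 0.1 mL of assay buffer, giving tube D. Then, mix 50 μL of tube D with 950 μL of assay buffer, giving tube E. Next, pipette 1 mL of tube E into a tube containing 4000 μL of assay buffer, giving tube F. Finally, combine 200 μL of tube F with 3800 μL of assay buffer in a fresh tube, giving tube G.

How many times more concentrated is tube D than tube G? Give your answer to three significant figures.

2.00 × 10^3

Step 1: 5 mL + 495 mL = 500 mL total → factor 500/5 = 100
Step 2: 50 μL brought to 100 μL → factor 100/50 = 2
Step 3: 10-fold → factor 10
Step 4: 100 μL + 0.1 mL = 200 μL total → factor 200/100 = 2
Step 5: 50 μL + 950 μL = 1000 μL total → factor 1000/50 = 20
Step 6: 1 mL + 4000 μL = 5 mL total → factor 5/1 = 5
Step 7: 200 μL + 3800 μL = 4000 μL total → factor 4000/200 = 20
Dilution factor to tube D = 4000; to tube G = 8 × 10^6
[tube D]/[tube G] = (factor to tube G)/(factor to tube D) = 8 × 10^6/4000 = 2.00 × 10^3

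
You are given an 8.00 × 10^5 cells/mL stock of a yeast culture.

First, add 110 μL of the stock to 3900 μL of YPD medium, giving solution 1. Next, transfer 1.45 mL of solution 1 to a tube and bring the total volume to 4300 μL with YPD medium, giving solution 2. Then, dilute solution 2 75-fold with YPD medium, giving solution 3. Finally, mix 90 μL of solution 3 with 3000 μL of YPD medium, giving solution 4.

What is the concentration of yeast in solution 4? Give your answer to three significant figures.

2.87 cells/mL

Step 1: 110 μL + 3900 μL = 4010 μL total → factor 4010/110 = 36.455
Step 2: 1.45 mL brought to 4300 μL → factor 4.3/1.45 = 2.9655
Step 3: 75-fold → factor 75
Step 4: 90 μL + 3000 μL = 3090 μL total → factor 3090/90 = 34.333
Overall dilution factor = 36.455 × 2.9655 × 75 × 34.333 = 2.7837 × 10^5
Final = 8.00 × 10^5 cells/mL / 2.7837 × 10^5 = 2.87 cells/mL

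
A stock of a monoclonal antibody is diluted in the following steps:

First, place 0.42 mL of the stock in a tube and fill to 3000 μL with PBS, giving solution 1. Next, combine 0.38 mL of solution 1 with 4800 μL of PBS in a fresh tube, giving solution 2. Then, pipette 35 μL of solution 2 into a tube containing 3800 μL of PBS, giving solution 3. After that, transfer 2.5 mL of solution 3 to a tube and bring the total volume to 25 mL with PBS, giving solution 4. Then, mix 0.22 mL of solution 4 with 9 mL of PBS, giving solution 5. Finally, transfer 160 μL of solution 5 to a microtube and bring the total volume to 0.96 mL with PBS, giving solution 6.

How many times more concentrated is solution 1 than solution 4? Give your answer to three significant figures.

1.49 × 10^4

Step 1: 0.42 mL brought to 3000 μL → factor 3/0.42 = 7.1429
Step 2: 0.38 mL + 4800 μL = 5.18 mL total → factor 5.18/0.38 = 13.632
Step 3: 35 μL + 3800 μL = 3835 μL total → factor 3835/35 = 109.57
Step 4: 2.5 mL brought to 25 mL → factor 25/2.5 = 10
Dilution factor to solution 1 = 7.1429; to solution 4 = 1.0669 × 10^5
[solution 1]/[solution 4] = (factor to solution 4)/(factor to solution 1) = 1.0669 × 10^5/7.1429 = 1.49 × 10^4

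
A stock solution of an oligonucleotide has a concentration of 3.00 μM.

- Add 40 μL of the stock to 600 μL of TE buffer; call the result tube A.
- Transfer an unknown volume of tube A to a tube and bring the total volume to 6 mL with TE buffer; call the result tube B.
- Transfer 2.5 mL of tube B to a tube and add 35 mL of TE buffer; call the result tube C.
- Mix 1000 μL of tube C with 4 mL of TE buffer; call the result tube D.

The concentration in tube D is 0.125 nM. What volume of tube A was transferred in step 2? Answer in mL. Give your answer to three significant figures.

0.300 mL

Step 1: 40 μL + 600 μL = 640 μL total → factor 640/40 = 16
Step 2: v brought to 6 mL → factor = 6 mL/v
Step 3: 2.5 mL + 35 mL = 37.5 mL total → factor 37.5/2.5 = 15
Step 4: 1000 μL + 4 mL = 5000 μL total → factor 5000/1000 = 5
Product of known-step factors = 1200
Overall factor = 3.00 μM / (0.125 nM) = 24000
Step-2 factor = 24000 / 1200 = 20
v = 6 mL / 20 = 0.300 mL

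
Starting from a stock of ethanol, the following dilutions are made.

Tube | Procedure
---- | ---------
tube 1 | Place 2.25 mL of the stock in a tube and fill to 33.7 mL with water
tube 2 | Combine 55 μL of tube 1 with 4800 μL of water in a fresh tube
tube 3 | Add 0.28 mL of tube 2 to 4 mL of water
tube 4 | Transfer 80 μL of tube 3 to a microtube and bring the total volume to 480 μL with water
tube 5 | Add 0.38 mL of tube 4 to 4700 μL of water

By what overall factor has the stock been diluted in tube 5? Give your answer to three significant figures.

Step 1: 2.25 mL brought to 33.7 mL → factor 33.7/2.25 = 14.978
Step 2: 55 μL + 4800 μL = 4855 μL total → factor 4855/55 = 88.273
Step 3: 0.28 mL + 4 mL = 4.28 mL total → factor 4.28/0.28 = 15.286
Step 4: 80 μL brought to 480 μL → factor 480/80 = 6
Step 5: 0.38 mL + 4700 μL = 5.08 mL total → factor 5.08/0.38 = 13.368
Overall dilution factor = 14.978 × 88.273 × 15.286 × 6 × 13.368 = 1.621 × 10^6

1.62 × 10^6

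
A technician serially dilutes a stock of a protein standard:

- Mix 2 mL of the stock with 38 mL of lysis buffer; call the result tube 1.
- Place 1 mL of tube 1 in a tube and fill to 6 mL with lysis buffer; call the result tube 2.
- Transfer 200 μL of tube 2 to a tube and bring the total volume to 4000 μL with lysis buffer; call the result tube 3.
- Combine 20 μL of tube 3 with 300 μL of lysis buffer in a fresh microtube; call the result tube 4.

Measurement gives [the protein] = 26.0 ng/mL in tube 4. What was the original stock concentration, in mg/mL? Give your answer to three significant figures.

0.998 mg/mL

Step 1: 2 mL + 38 mL = 40 mL total → factor 40/2 = 20
Step 2: 1 mL brought to 6 mL → factor 6/1 = 6
Step 3: 200 μL brought to 4000 μL → factor 4000/200 = 20
Step 4: 20 μL + 300 μL = 320 μL total → factor 320/20 = 16
Overall dilution factor = 20 × 6 × 20 × 16 = 38400
Stock = 26.0 ng/mL × 38400 = 9.984 × 10^5 ng/mL = 0.998 mg/mL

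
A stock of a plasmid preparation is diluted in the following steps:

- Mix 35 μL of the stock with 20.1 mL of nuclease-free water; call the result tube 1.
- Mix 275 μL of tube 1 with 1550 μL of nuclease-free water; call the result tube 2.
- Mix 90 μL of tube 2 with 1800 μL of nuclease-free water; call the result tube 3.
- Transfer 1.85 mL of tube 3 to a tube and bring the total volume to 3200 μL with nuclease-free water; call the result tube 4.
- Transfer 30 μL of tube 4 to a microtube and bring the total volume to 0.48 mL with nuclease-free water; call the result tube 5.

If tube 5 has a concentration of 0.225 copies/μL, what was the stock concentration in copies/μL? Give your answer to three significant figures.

Step 1: 35 μL + 20.1 mL = 20135 μL total → factor 20135/35 = 575.29
Step 2: 275 μL + 1550 μL = 1825 μL total → factor 1825/275 = 6.6364
Step 3: 90 μL + 1800 μL = 1890 μL total → factor 1890/90 = 21
Step 4: 1.85 mL brought to 3200 μL → factor 3.2/1.85 = 1.7297
Step 5: 30 μL brought to 0.48 mL → factor 480/30 = 16
Overall dilution factor = 575.29 × 6.6364 × 21 × 1.7297 × 16 = 2.2189 × 10^6
Stock = 0.225 copies/μL × 2.2189 × 10^6 = 4.99 × 10^5 copies/μL

4.99 × 10^5 copies/μL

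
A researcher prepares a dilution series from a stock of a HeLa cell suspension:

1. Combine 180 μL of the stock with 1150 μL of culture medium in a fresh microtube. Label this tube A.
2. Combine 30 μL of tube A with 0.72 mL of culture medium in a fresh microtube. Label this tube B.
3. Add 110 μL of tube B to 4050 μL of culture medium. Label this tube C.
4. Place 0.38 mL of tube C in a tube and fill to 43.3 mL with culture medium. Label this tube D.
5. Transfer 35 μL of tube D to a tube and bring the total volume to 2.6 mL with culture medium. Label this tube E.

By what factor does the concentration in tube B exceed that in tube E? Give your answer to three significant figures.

Step 1: 180 μL + 1150 μL = 1330 μL total → factor 1330/180 = 7.3889
Step 2: 30 μL + 0.72 mL = 750 μL total → factor 750/30 = 25
Step 3: 110 μL + 4050 μL = 4160 μL total → factor 4160/110 = 37.818
Step 4: 0.38 mL brought to 43.3 mL → factor 43.3/0.38 = 113.95
Step 5: 35 μL brought to 2.6 mL → factor 2600/35 = 74.286
Dilution factor to tube B = 184.72; to tube E = 5.9133 × 10^7
[tube B]/[tube E] = (factor to tube E)/(factor to tube B) = 5.9133 × 10^7/184.72 = 3.20 × 10^5

3.20 × 10^5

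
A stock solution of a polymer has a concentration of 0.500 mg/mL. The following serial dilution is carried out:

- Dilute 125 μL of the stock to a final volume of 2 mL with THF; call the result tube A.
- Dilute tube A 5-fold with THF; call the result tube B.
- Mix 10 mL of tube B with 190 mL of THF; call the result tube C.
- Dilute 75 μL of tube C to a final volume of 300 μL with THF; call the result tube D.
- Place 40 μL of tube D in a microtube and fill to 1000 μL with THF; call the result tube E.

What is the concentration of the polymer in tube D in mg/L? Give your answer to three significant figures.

Step 1: 125 μL brought to 2 mL → factor 2000/125 = 16
Step 2: 5-fold → factor 5
Step 3: 10 mL + 190 mL = 200 mL total → factor 200/10 = 20
Step 4: 75 μL brought to 300 μL → factor 300/75 = 4
Dilution factor through tube D = 16 × 5 × 20 × 4 = 6400
[tube D] = 0.500 mg/mL / 6400 = 7.813 × 10^-5 mg/mL = 0.0781 mg/L

0.0781 mg/L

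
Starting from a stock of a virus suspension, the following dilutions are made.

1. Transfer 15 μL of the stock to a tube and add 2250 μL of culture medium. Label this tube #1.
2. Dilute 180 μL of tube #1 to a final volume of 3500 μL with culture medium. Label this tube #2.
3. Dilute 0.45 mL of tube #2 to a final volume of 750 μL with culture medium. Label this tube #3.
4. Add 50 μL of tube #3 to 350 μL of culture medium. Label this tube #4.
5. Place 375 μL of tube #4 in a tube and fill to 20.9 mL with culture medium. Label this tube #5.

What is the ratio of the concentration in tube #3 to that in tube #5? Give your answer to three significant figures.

Step 1: 15 μL + 2250 μL = 2265 μL total → factor 2265/15 = 151
Step 2: 180 μL brought to 3500 μL → factor 3500/180 = 19.444
Step 3: 0.45 mL brought to 750 μL → factor 0.75/0.45 = 1.6667
Step 4: 50 μL + 350 μL = 400 μL total → factor 400/50 = 8
Step 5: 375 μL brought to 20.9 mL → factor 20900/375 = 55.733
Dilution factor to tube #3 = 4893.5; to tube #5 = 2.1819 × 10^6
[tube #3]/[tube #5] = (factor to tube #5)/(factor to tube #3) = 2.1819 × 10^6/4893.5 = 446

446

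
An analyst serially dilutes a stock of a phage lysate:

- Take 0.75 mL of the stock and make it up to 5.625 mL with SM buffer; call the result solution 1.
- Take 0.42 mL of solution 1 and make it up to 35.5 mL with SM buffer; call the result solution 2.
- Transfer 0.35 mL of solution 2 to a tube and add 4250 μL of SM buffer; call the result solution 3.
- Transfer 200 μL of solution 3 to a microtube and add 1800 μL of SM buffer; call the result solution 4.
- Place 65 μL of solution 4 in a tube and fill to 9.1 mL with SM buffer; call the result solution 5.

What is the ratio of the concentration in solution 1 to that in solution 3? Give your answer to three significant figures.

1.11 × 10^3

Step 1: 0.75 mL brought to 5.625 mL → factor 5.625/0.75 = 7.5
Step 2: 0.42 mL brought to 35.5 mL → factor 35.5/0.42 = 84.524
Step 3: 0.35 mL + 4250 μL = 4.6 mL total → factor 4.6/0.35 = 13.143
Dilution factor to solution 1 = 7.5; to solution 3 = 8331.6
[solution 1]/[solution 3] = (factor to solution 3)/(factor to solution 1) = 8331.6/7.5 = 1.11 × 10^3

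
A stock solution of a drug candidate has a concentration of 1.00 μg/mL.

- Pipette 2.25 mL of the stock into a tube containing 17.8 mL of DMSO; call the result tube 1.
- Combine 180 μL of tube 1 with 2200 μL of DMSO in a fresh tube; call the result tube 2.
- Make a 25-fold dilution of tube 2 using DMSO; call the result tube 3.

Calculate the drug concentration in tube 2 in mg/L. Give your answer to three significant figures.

0.00849 mg/L

Step 1: 2.25 mL + 17.8 mL = 20.05 mL total → factor 20.05/2.25 = 8.9111
Step 2: 180 μL + 2200 μL = 2380 μL total → factor 2380/180 = 13.222
Dilution factor through tube 2 = 8.9111 × 13.222 = 117.82
[tube 2] = 1.00 μg/mL / 117.82 = 0.008487 μg/mL = 0.00849 mg/L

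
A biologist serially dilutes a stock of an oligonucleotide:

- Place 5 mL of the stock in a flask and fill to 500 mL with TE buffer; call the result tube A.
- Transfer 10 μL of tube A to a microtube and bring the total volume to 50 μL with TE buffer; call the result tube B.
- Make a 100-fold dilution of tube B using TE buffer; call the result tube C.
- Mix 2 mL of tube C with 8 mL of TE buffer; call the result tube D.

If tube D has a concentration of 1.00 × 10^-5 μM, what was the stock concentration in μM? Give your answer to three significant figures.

2.50 μM

Step 1: 5 mL brought to 500 mL → factor 500/5 = 100
Step 2: 10 μL brought to 50 μL → factor 50/10 = 5
Step 3: 100-fold → factor 100
Step 4: 2 mL + 8 mL = 10 mL total → factor 10/2 = 5
Overall dilution factor = 100 × 5 × 100 × 5 = 2.5 × 10^5
Stock = 1.00 × 10^-5 μM × 2.5 × 10^5 = 2.50 μM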